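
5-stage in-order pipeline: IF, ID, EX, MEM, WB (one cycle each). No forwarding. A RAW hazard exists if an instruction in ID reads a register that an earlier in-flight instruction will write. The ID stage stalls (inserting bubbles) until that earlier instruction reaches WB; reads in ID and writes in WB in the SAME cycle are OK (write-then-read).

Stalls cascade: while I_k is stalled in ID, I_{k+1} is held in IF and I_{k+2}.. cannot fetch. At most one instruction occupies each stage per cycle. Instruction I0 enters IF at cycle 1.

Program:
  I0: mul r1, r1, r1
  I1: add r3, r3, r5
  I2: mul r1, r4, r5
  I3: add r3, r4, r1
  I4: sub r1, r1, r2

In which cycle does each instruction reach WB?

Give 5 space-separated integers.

Answer: 5 6 7 10 11

Derivation:
I0 mul r1 <- r1,r1: IF@1 ID@2 stall=0 (-) EX@3 MEM@4 WB@5
I1 add r3 <- r3,r5: IF@2 ID@3 stall=0 (-) EX@4 MEM@5 WB@6
I2 mul r1 <- r4,r5: IF@3 ID@4 stall=0 (-) EX@5 MEM@6 WB@7
I3 add r3 <- r4,r1: IF@4 ID@5 stall=2 (RAW on I2.r1 (WB@7)) EX@8 MEM@9 WB@10
I4 sub r1 <- r1,r2: IF@5 ID@8 stall=0 (-) EX@9 MEM@10 WB@11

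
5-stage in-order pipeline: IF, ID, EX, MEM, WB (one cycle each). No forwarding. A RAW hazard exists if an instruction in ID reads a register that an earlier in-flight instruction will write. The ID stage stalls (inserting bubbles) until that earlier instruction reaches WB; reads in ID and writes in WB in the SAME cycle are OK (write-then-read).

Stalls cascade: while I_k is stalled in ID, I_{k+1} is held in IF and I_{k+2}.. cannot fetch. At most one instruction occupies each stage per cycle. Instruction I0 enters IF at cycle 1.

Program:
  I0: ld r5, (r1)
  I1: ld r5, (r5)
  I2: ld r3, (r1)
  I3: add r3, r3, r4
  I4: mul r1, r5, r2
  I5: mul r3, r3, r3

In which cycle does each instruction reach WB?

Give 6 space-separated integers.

Answer: 5 8 9 12 13 15

Derivation:
I0 ld r5 <- r1: IF@1 ID@2 stall=0 (-) EX@3 MEM@4 WB@5
I1 ld r5 <- r5: IF@2 ID@3 stall=2 (RAW on I0.r5 (WB@5)) EX@6 MEM@7 WB@8
I2 ld r3 <- r1: IF@3 ID@6 stall=0 (-) EX@7 MEM@8 WB@9
I3 add r3 <- r3,r4: IF@6 ID@7 stall=2 (RAW on I2.r3 (WB@9)) EX@10 MEM@11 WB@12
I4 mul r1 <- r5,r2: IF@7 ID@10 stall=0 (-) EX@11 MEM@12 WB@13
I5 mul r3 <- r3,r3: IF@10 ID@11 stall=1 (RAW on I3.r3 (WB@12)) EX@13 MEM@14 WB@15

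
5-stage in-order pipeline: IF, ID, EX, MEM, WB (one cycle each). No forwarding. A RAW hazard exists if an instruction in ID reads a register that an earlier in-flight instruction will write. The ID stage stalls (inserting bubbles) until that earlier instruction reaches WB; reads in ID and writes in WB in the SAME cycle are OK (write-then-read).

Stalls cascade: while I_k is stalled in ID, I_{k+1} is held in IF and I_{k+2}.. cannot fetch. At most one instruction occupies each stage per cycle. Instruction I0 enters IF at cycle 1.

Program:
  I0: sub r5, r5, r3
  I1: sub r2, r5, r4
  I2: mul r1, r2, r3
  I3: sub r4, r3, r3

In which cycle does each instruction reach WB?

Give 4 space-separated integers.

Answer: 5 8 11 12

Derivation:
I0 sub r5 <- r5,r3: IF@1 ID@2 stall=0 (-) EX@3 MEM@4 WB@5
I1 sub r2 <- r5,r4: IF@2 ID@3 stall=2 (RAW on I0.r5 (WB@5)) EX@6 MEM@7 WB@8
I2 mul r1 <- r2,r3: IF@3 ID@6 stall=2 (RAW on I1.r2 (WB@8)) EX@9 MEM@10 WB@11
I3 sub r4 <- r3,r3: IF@6 ID@9 stall=0 (-) EX@10 MEM@11 WB@12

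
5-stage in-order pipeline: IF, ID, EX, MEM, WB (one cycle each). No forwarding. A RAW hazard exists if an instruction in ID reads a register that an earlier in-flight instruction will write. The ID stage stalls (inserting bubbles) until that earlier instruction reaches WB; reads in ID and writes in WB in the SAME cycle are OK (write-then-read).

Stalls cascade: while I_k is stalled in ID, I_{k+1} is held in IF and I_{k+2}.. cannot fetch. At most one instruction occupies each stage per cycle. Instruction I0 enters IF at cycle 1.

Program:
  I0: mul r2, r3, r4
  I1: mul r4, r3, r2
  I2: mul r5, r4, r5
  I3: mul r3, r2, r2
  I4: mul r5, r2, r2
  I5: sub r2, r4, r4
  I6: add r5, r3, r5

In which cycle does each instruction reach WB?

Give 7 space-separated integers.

I0 mul r2 <- r3,r4: IF@1 ID@2 stall=0 (-) EX@3 MEM@4 WB@5
I1 mul r4 <- r3,r2: IF@2 ID@3 stall=2 (RAW on I0.r2 (WB@5)) EX@6 MEM@7 WB@8
I2 mul r5 <- r4,r5: IF@3 ID@6 stall=2 (RAW on I1.r4 (WB@8)) EX@9 MEM@10 WB@11
I3 mul r3 <- r2,r2: IF@6 ID@9 stall=0 (-) EX@10 MEM@11 WB@12
I4 mul r5 <- r2,r2: IF@9 ID@10 stall=0 (-) EX@11 MEM@12 WB@13
I5 sub r2 <- r4,r4: IF@10 ID@11 stall=0 (-) EX@12 MEM@13 WB@14
I6 add r5 <- r3,r5: IF@11 ID@12 stall=1 (RAW on I4.r5 (WB@13)) EX@14 MEM@15 WB@16

Answer: 5 8 11 12 13 14 16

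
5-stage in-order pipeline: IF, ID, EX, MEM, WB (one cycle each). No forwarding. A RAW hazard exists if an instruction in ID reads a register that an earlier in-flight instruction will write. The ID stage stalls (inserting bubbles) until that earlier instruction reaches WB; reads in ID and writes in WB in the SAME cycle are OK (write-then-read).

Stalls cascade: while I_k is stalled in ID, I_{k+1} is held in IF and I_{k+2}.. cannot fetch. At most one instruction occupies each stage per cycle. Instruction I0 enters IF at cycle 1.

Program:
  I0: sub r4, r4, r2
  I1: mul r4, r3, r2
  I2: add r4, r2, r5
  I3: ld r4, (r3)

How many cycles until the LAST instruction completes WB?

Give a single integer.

Answer: 8

Derivation:
I0 sub r4 <- r4,r2: IF@1 ID@2 stall=0 (-) EX@3 MEM@4 WB@5
I1 mul r4 <- r3,r2: IF@2 ID@3 stall=0 (-) EX@4 MEM@5 WB@6
I2 add r4 <- r2,r5: IF@3 ID@4 stall=0 (-) EX@5 MEM@6 WB@7
I3 ld r4 <- r3: IF@4 ID@5 stall=0 (-) EX@6 MEM@7 WB@8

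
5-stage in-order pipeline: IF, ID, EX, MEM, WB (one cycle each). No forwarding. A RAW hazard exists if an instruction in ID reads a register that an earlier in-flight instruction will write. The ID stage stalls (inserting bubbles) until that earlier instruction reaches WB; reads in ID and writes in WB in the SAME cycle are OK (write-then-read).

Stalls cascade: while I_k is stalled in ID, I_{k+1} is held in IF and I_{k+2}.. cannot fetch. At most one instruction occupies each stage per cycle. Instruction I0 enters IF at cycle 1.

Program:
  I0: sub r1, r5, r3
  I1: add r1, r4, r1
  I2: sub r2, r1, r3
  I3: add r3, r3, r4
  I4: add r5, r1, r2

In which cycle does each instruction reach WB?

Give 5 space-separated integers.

Answer: 5 8 11 12 14

Derivation:
I0 sub r1 <- r5,r3: IF@1 ID@2 stall=0 (-) EX@3 MEM@4 WB@5
I1 add r1 <- r4,r1: IF@2 ID@3 stall=2 (RAW on I0.r1 (WB@5)) EX@6 MEM@7 WB@8
I2 sub r2 <- r1,r3: IF@3 ID@6 stall=2 (RAW on I1.r1 (WB@8)) EX@9 MEM@10 WB@11
I3 add r3 <- r3,r4: IF@6 ID@9 stall=0 (-) EX@10 MEM@11 WB@12
I4 add r5 <- r1,r2: IF@9 ID@10 stall=1 (RAW on I2.r2 (WB@11)) EX@12 MEM@13 WB@14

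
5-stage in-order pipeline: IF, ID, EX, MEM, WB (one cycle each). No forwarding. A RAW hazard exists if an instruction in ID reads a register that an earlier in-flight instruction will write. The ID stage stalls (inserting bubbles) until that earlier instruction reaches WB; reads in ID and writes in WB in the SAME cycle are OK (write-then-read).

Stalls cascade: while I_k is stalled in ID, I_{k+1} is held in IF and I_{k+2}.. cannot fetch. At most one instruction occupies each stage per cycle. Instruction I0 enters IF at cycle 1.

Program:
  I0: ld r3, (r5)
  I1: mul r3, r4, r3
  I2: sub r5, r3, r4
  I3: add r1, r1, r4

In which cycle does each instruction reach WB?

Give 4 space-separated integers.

I0 ld r3 <- r5: IF@1 ID@2 stall=0 (-) EX@3 MEM@4 WB@5
I1 mul r3 <- r4,r3: IF@2 ID@3 stall=2 (RAW on I0.r3 (WB@5)) EX@6 MEM@7 WB@8
I2 sub r5 <- r3,r4: IF@3 ID@6 stall=2 (RAW on I1.r3 (WB@8)) EX@9 MEM@10 WB@11
I3 add r1 <- r1,r4: IF@6 ID@9 stall=0 (-) EX@10 MEM@11 WB@12

Answer: 5 8 11 12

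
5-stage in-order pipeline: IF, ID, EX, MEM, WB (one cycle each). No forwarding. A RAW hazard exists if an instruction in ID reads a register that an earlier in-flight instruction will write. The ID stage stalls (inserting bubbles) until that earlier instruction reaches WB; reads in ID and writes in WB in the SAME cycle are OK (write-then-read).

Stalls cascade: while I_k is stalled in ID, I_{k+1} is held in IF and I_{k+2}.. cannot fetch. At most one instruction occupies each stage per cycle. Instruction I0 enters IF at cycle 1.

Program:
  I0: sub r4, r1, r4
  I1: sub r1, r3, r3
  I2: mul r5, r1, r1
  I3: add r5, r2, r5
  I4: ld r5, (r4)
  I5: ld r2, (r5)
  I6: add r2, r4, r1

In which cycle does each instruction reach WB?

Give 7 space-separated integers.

I0 sub r4 <- r1,r4: IF@1 ID@2 stall=0 (-) EX@3 MEM@4 WB@5
I1 sub r1 <- r3,r3: IF@2 ID@3 stall=0 (-) EX@4 MEM@5 WB@6
I2 mul r5 <- r1,r1: IF@3 ID@4 stall=2 (RAW on I1.r1 (WB@6)) EX@7 MEM@8 WB@9
I3 add r5 <- r2,r5: IF@4 ID@7 stall=2 (RAW on I2.r5 (WB@9)) EX@10 MEM@11 WB@12
I4 ld r5 <- r4: IF@7 ID@10 stall=0 (-) EX@11 MEM@12 WB@13
I5 ld r2 <- r5: IF@10 ID@11 stall=2 (RAW on I4.r5 (WB@13)) EX@14 MEM@15 WB@16
I6 add r2 <- r4,r1: IF@11 ID@14 stall=0 (-) EX@15 MEM@16 WB@17

Answer: 5 6 9 12 13 16 17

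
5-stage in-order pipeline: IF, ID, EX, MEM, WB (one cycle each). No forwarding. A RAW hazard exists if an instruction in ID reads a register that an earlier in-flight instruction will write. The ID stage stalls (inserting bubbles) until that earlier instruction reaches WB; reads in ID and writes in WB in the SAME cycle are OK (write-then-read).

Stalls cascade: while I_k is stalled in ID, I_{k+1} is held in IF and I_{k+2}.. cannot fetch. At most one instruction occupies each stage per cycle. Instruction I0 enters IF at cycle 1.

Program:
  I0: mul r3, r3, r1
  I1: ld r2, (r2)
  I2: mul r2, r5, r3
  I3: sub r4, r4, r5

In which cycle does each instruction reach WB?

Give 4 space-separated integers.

I0 mul r3 <- r3,r1: IF@1 ID@2 stall=0 (-) EX@3 MEM@4 WB@5
I1 ld r2 <- r2: IF@2 ID@3 stall=0 (-) EX@4 MEM@5 WB@6
I2 mul r2 <- r5,r3: IF@3 ID@4 stall=1 (RAW on I0.r3 (WB@5)) EX@6 MEM@7 WB@8
I3 sub r4 <- r4,r5: IF@4 ID@6 stall=0 (-) EX@7 MEM@8 WB@9

Answer: 5 6 8 9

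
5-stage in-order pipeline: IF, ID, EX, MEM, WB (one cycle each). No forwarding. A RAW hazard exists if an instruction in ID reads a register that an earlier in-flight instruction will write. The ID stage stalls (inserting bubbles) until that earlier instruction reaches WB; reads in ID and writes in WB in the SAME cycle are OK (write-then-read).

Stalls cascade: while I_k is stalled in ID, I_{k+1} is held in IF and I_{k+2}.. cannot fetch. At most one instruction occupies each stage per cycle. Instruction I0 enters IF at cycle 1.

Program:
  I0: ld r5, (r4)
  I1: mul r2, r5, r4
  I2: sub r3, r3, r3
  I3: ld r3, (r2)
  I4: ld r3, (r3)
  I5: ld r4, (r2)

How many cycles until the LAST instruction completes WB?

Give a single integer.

Answer: 15

Derivation:
I0 ld r5 <- r4: IF@1 ID@2 stall=0 (-) EX@3 MEM@4 WB@5
I1 mul r2 <- r5,r4: IF@2 ID@3 stall=2 (RAW on I0.r5 (WB@5)) EX@6 MEM@7 WB@8
I2 sub r3 <- r3,r3: IF@3 ID@6 stall=0 (-) EX@7 MEM@8 WB@9
I3 ld r3 <- r2: IF@6 ID@7 stall=1 (RAW on I1.r2 (WB@8)) EX@9 MEM@10 WB@11
I4 ld r3 <- r3: IF@7 ID@9 stall=2 (RAW on I3.r3 (WB@11)) EX@12 MEM@13 WB@14
I5 ld r4 <- r2: IF@9 ID@12 stall=0 (-) EX@13 MEM@14 WB@15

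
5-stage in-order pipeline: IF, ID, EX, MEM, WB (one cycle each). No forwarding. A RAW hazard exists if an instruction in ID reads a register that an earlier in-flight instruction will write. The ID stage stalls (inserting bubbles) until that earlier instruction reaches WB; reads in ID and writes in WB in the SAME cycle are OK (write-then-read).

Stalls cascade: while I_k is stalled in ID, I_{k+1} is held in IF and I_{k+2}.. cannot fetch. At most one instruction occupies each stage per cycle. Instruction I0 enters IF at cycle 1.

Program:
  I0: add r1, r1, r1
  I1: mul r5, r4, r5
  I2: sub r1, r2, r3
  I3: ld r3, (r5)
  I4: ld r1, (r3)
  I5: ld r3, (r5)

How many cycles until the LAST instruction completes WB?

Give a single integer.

I0 add r1 <- r1,r1: IF@1 ID@2 stall=0 (-) EX@3 MEM@4 WB@5
I1 mul r5 <- r4,r5: IF@2 ID@3 stall=0 (-) EX@4 MEM@5 WB@6
I2 sub r1 <- r2,r3: IF@3 ID@4 stall=0 (-) EX@5 MEM@6 WB@7
I3 ld r3 <- r5: IF@4 ID@5 stall=1 (RAW on I1.r5 (WB@6)) EX@7 MEM@8 WB@9
I4 ld r1 <- r3: IF@5 ID@7 stall=2 (RAW on I3.r3 (WB@9)) EX@10 MEM@11 WB@12
I5 ld r3 <- r5: IF@7 ID@10 stall=0 (-) EX@11 MEM@12 WB@13

Answer: 13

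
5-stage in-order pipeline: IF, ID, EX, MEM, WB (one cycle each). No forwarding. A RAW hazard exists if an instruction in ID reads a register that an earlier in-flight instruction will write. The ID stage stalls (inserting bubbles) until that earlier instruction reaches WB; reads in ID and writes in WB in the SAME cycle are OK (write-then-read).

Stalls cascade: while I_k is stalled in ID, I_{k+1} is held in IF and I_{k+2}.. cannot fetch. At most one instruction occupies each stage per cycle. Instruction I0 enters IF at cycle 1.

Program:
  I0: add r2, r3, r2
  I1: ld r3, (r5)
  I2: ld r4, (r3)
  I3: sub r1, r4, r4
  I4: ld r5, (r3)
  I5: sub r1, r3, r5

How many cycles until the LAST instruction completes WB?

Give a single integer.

I0 add r2 <- r3,r2: IF@1 ID@2 stall=0 (-) EX@3 MEM@4 WB@5
I1 ld r3 <- r5: IF@2 ID@3 stall=0 (-) EX@4 MEM@5 WB@6
I2 ld r4 <- r3: IF@3 ID@4 stall=2 (RAW on I1.r3 (WB@6)) EX@7 MEM@8 WB@9
I3 sub r1 <- r4,r4: IF@4 ID@7 stall=2 (RAW on I2.r4 (WB@9)) EX@10 MEM@11 WB@12
I4 ld r5 <- r3: IF@7 ID@10 stall=0 (-) EX@11 MEM@12 WB@13
I5 sub r1 <- r3,r5: IF@10 ID@11 stall=2 (RAW on I4.r5 (WB@13)) EX@14 MEM@15 WB@16

Answer: 16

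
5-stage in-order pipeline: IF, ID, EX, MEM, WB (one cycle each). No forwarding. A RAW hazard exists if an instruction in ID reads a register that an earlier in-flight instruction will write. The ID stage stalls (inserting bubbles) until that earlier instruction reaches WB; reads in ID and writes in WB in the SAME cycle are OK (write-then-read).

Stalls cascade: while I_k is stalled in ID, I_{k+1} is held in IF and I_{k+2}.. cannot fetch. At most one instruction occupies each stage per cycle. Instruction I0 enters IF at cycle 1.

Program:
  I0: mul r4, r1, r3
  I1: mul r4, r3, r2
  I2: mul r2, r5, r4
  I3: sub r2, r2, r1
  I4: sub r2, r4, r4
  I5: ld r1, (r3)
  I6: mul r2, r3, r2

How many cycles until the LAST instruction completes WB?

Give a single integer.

I0 mul r4 <- r1,r3: IF@1 ID@2 stall=0 (-) EX@3 MEM@4 WB@5
I1 mul r4 <- r3,r2: IF@2 ID@3 stall=0 (-) EX@4 MEM@5 WB@6
I2 mul r2 <- r5,r4: IF@3 ID@4 stall=2 (RAW on I1.r4 (WB@6)) EX@7 MEM@8 WB@9
I3 sub r2 <- r2,r1: IF@4 ID@7 stall=2 (RAW on I2.r2 (WB@9)) EX@10 MEM@11 WB@12
I4 sub r2 <- r4,r4: IF@7 ID@10 stall=0 (-) EX@11 MEM@12 WB@13
I5 ld r1 <- r3: IF@10 ID@11 stall=0 (-) EX@12 MEM@13 WB@14
I6 mul r2 <- r3,r2: IF@11 ID@12 stall=1 (RAW on I4.r2 (WB@13)) EX@14 MEM@15 WB@16

Answer: 16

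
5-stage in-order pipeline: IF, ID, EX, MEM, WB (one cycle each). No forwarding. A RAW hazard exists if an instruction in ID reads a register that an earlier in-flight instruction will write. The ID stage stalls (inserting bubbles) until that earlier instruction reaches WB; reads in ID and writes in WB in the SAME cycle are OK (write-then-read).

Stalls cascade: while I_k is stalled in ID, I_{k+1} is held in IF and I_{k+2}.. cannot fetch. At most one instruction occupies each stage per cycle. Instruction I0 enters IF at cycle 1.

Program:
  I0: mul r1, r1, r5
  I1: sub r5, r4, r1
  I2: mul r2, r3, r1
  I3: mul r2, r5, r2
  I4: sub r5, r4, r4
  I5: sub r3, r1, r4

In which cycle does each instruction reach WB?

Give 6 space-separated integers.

I0 mul r1 <- r1,r5: IF@1 ID@2 stall=0 (-) EX@3 MEM@4 WB@5
I1 sub r5 <- r4,r1: IF@2 ID@3 stall=2 (RAW on I0.r1 (WB@5)) EX@6 MEM@7 WB@8
I2 mul r2 <- r3,r1: IF@3 ID@6 stall=0 (-) EX@7 MEM@8 WB@9
I3 mul r2 <- r5,r2: IF@6 ID@7 stall=2 (RAW on I2.r2 (WB@9)) EX@10 MEM@11 WB@12
I4 sub r5 <- r4,r4: IF@7 ID@10 stall=0 (-) EX@11 MEM@12 WB@13
I5 sub r3 <- r1,r4: IF@10 ID@11 stall=0 (-) EX@12 MEM@13 WB@14

Answer: 5 8 9 12 13 14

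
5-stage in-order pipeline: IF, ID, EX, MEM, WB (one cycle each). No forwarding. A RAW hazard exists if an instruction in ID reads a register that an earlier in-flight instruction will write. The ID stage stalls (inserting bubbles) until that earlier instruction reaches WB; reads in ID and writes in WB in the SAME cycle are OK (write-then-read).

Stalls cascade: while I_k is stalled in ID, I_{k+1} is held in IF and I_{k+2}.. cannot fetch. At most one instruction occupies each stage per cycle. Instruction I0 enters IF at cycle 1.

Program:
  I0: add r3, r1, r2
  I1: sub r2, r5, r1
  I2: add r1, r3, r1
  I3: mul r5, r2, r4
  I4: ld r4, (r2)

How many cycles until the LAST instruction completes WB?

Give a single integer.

Answer: 10

Derivation:
I0 add r3 <- r1,r2: IF@1 ID@2 stall=0 (-) EX@3 MEM@4 WB@5
I1 sub r2 <- r5,r1: IF@2 ID@3 stall=0 (-) EX@4 MEM@5 WB@6
I2 add r1 <- r3,r1: IF@3 ID@4 stall=1 (RAW on I0.r3 (WB@5)) EX@6 MEM@7 WB@8
I3 mul r5 <- r2,r4: IF@4 ID@6 stall=0 (-) EX@7 MEM@8 WB@9
I4 ld r4 <- r2: IF@6 ID@7 stall=0 (-) EX@8 MEM@9 WB@10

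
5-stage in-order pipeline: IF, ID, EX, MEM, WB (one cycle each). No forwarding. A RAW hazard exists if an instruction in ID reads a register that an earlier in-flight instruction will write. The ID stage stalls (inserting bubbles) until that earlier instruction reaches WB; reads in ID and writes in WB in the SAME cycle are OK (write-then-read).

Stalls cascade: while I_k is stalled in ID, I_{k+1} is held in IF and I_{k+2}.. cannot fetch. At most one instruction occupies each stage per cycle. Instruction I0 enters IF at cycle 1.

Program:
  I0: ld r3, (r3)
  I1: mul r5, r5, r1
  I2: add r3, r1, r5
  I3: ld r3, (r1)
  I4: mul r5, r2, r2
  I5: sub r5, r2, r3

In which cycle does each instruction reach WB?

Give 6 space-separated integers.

I0 ld r3 <- r3: IF@1 ID@2 stall=0 (-) EX@3 MEM@4 WB@5
I1 mul r5 <- r5,r1: IF@2 ID@3 stall=0 (-) EX@4 MEM@5 WB@6
I2 add r3 <- r1,r5: IF@3 ID@4 stall=2 (RAW on I1.r5 (WB@6)) EX@7 MEM@8 WB@9
I3 ld r3 <- r1: IF@4 ID@7 stall=0 (-) EX@8 MEM@9 WB@10
I4 mul r5 <- r2,r2: IF@7 ID@8 stall=0 (-) EX@9 MEM@10 WB@11
I5 sub r5 <- r2,r3: IF@8 ID@9 stall=1 (RAW on I3.r3 (WB@10)) EX@11 MEM@12 WB@13

Answer: 5 6 9 10 11 13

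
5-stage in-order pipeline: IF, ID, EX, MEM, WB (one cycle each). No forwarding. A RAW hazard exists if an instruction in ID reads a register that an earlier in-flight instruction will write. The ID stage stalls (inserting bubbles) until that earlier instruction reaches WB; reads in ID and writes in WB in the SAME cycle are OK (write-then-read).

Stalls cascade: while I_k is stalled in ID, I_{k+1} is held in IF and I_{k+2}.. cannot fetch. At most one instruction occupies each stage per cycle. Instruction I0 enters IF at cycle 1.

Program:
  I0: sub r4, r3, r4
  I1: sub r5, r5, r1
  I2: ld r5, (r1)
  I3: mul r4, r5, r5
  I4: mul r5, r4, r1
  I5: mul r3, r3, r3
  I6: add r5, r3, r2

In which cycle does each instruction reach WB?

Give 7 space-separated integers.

Answer: 5 6 7 10 13 14 17

Derivation:
I0 sub r4 <- r3,r4: IF@1 ID@2 stall=0 (-) EX@3 MEM@4 WB@5
I1 sub r5 <- r5,r1: IF@2 ID@3 stall=0 (-) EX@4 MEM@5 WB@6
I2 ld r5 <- r1: IF@3 ID@4 stall=0 (-) EX@5 MEM@6 WB@7
I3 mul r4 <- r5,r5: IF@4 ID@5 stall=2 (RAW on I2.r5 (WB@7)) EX@8 MEM@9 WB@10
I4 mul r5 <- r4,r1: IF@5 ID@8 stall=2 (RAW on I3.r4 (WB@10)) EX@11 MEM@12 WB@13
I5 mul r3 <- r3,r3: IF@8 ID@11 stall=0 (-) EX@12 MEM@13 WB@14
I6 add r5 <- r3,r2: IF@11 ID@12 stall=2 (RAW on I5.r3 (WB@14)) EX@15 MEM@16 WB@17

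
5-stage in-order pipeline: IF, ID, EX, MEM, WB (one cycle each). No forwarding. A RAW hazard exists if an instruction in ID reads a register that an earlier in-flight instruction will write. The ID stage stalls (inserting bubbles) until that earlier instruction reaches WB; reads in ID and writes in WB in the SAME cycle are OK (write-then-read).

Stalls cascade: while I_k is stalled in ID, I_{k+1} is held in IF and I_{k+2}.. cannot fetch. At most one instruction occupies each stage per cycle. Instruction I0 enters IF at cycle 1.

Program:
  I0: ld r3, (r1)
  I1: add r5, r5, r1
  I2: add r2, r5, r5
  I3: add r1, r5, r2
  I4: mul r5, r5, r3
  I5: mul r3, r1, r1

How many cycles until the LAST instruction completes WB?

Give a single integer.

I0 ld r3 <- r1: IF@1 ID@2 stall=0 (-) EX@3 MEM@4 WB@5
I1 add r5 <- r5,r1: IF@2 ID@3 stall=0 (-) EX@4 MEM@5 WB@6
I2 add r2 <- r5,r5: IF@3 ID@4 stall=2 (RAW on I1.r5 (WB@6)) EX@7 MEM@8 WB@9
I3 add r1 <- r5,r2: IF@4 ID@7 stall=2 (RAW on I2.r2 (WB@9)) EX@10 MEM@11 WB@12
I4 mul r5 <- r5,r3: IF@7 ID@10 stall=0 (-) EX@11 MEM@12 WB@13
I5 mul r3 <- r1,r1: IF@10 ID@11 stall=1 (RAW on I3.r1 (WB@12)) EX@13 MEM@14 WB@15

Answer: 15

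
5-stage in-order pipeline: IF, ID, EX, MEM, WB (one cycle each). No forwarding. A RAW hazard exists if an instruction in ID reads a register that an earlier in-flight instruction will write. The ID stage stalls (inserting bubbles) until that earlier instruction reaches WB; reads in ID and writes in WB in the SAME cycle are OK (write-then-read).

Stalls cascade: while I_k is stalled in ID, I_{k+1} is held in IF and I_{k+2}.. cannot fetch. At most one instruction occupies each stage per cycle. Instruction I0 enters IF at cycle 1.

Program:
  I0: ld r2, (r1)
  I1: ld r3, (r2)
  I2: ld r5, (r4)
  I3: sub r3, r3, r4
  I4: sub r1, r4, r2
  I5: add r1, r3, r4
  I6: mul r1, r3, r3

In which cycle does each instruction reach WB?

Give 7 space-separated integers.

I0 ld r2 <- r1: IF@1 ID@2 stall=0 (-) EX@3 MEM@4 WB@5
I1 ld r3 <- r2: IF@2 ID@3 stall=2 (RAW on I0.r2 (WB@5)) EX@6 MEM@7 WB@8
I2 ld r5 <- r4: IF@3 ID@6 stall=0 (-) EX@7 MEM@8 WB@9
I3 sub r3 <- r3,r4: IF@6 ID@7 stall=1 (RAW on I1.r3 (WB@8)) EX@9 MEM@10 WB@11
I4 sub r1 <- r4,r2: IF@7 ID@9 stall=0 (-) EX@10 MEM@11 WB@12
I5 add r1 <- r3,r4: IF@9 ID@10 stall=1 (RAW on I3.r3 (WB@11)) EX@12 MEM@13 WB@14
I6 mul r1 <- r3,r3: IF@10 ID@12 stall=0 (-) EX@13 MEM@14 WB@15

Answer: 5 8 9 11 12 14 15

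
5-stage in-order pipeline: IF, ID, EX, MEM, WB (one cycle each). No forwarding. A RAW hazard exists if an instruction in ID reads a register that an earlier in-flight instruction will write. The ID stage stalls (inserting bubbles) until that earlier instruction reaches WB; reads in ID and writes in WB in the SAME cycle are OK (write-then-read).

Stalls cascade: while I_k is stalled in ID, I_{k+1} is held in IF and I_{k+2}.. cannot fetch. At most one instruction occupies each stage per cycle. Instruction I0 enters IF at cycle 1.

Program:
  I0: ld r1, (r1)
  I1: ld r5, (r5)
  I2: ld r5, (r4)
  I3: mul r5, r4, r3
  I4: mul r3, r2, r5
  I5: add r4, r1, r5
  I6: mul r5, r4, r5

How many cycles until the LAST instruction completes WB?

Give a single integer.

I0 ld r1 <- r1: IF@1 ID@2 stall=0 (-) EX@3 MEM@4 WB@5
I1 ld r5 <- r5: IF@2 ID@3 stall=0 (-) EX@4 MEM@5 WB@6
I2 ld r5 <- r4: IF@3 ID@4 stall=0 (-) EX@5 MEM@6 WB@7
I3 mul r5 <- r4,r3: IF@4 ID@5 stall=0 (-) EX@6 MEM@7 WB@8
I4 mul r3 <- r2,r5: IF@5 ID@6 stall=2 (RAW on I3.r5 (WB@8)) EX@9 MEM@10 WB@11
I5 add r4 <- r1,r5: IF@6 ID@9 stall=0 (-) EX@10 MEM@11 WB@12
I6 mul r5 <- r4,r5: IF@9 ID@10 stall=2 (RAW on I5.r4 (WB@12)) EX@13 MEM@14 WB@15

Answer: 15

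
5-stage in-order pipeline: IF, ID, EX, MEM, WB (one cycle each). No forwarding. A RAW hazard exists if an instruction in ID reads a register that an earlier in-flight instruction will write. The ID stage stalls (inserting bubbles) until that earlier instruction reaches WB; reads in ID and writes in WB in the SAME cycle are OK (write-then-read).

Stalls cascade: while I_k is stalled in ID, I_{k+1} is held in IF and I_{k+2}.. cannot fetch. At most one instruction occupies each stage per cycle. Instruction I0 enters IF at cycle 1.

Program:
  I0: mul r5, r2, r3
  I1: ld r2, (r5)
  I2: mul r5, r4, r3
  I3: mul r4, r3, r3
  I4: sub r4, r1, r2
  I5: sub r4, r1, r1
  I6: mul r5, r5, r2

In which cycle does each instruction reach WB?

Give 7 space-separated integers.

Answer: 5 8 9 10 11 12 13

Derivation:
I0 mul r5 <- r2,r3: IF@1 ID@2 stall=0 (-) EX@3 MEM@4 WB@5
I1 ld r2 <- r5: IF@2 ID@3 stall=2 (RAW on I0.r5 (WB@5)) EX@6 MEM@7 WB@8
I2 mul r5 <- r4,r3: IF@3 ID@6 stall=0 (-) EX@7 MEM@8 WB@9
I3 mul r4 <- r3,r3: IF@6 ID@7 stall=0 (-) EX@8 MEM@9 WB@10
I4 sub r4 <- r1,r2: IF@7 ID@8 stall=0 (-) EX@9 MEM@10 WB@11
I5 sub r4 <- r1,r1: IF@8 ID@9 stall=0 (-) EX@10 MEM@11 WB@12
I6 mul r5 <- r5,r2: IF@9 ID@10 stall=0 (-) EX@11 MEM@12 WB@13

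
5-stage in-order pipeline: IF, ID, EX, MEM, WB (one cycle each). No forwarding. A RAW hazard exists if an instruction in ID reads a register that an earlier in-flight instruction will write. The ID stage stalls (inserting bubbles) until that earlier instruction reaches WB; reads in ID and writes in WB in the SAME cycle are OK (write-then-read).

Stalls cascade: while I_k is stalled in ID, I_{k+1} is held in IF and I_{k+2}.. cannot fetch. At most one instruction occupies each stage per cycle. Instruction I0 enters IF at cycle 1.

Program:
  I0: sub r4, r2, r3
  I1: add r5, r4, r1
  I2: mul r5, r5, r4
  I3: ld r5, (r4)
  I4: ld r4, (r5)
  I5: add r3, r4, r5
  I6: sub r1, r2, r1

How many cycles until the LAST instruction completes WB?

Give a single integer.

I0 sub r4 <- r2,r3: IF@1 ID@2 stall=0 (-) EX@3 MEM@4 WB@5
I1 add r5 <- r4,r1: IF@2 ID@3 stall=2 (RAW on I0.r4 (WB@5)) EX@6 MEM@7 WB@8
I2 mul r5 <- r5,r4: IF@3 ID@6 stall=2 (RAW on I1.r5 (WB@8)) EX@9 MEM@10 WB@11
I3 ld r5 <- r4: IF@6 ID@9 stall=0 (-) EX@10 MEM@11 WB@12
I4 ld r4 <- r5: IF@9 ID@10 stall=2 (RAW on I3.r5 (WB@12)) EX@13 MEM@14 WB@15
I5 add r3 <- r4,r5: IF@10 ID@13 stall=2 (RAW on I4.r4 (WB@15)) EX@16 MEM@17 WB@18
I6 sub r1 <- r2,r1: IF@13 ID@16 stall=0 (-) EX@17 MEM@18 WB@19

Answer: 19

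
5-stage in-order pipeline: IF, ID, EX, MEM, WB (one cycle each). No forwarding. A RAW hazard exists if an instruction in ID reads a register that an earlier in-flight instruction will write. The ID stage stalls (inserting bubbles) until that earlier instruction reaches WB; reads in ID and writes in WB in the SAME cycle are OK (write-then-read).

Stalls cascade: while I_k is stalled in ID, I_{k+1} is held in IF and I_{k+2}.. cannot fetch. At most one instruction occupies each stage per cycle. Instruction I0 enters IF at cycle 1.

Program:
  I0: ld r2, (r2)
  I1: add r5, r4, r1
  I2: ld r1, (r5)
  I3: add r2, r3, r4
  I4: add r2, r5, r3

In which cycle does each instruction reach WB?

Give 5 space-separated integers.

Answer: 5 6 9 10 11

Derivation:
I0 ld r2 <- r2: IF@1 ID@2 stall=0 (-) EX@3 MEM@4 WB@5
I1 add r5 <- r4,r1: IF@2 ID@3 stall=0 (-) EX@4 MEM@5 WB@6
I2 ld r1 <- r5: IF@3 ID@4 stall=2 (RAW on I1.r5 (WB@6)) EX@7 MEM@8 WB@9
I3 add r2 <- r3,r4: IF@4 ID@7 stall=0 (-) EX@8 MEM@9 WB@10
I4 add r2 <- r5,r3: IF@7 ID@8 stall=0 (-) EX@9 MEM@10 WB@11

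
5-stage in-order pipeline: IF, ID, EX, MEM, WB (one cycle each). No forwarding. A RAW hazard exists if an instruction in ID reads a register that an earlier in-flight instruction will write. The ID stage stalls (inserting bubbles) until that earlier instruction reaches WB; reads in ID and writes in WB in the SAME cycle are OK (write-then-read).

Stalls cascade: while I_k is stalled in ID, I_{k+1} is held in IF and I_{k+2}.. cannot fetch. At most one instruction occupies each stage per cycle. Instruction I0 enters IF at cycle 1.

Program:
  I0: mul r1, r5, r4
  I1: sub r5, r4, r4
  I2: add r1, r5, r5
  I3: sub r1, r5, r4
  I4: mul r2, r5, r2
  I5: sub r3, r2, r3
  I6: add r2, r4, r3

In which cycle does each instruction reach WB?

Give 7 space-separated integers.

Answer: 5 6 9 10 11 14 17

Derivation:
I0 mul r1 <- r5,r4: IF@1 ID@2 stall=0 (-) EX@3 MEM@4 WB@5
I1 sub r5 <- r4,r4: IF@2 ID@3 stall=0 (-) EX@4 MEM@5 WB@6
I2 add r1 <- r5,r5: IF@3 ID@4 stall=2 (RAW on I1.r5 (WB@6)) EX@7 MEM@8 WB@9
I3 sub r1 <- r5,r4: IF@4 ID@7 stall=0 (-) EX@8 MEM@9 WB@10
I4 mul r2 <- r5,r2: IF@7 ID@8 stall=0 (-) EX@9 MEM@10 WB@11
I5 sub r3 <- r2,r3: IF@8 ID@9 stall=2 (RAW on I4.r2 (WB@11)) EX@12 MEM@13 WB@14
I6 add r2 <- r4,r3: IF@9 ID@12 stall=2 (RAW on I5.r3 (WB@14)) EX@15 MEM@16 WB@17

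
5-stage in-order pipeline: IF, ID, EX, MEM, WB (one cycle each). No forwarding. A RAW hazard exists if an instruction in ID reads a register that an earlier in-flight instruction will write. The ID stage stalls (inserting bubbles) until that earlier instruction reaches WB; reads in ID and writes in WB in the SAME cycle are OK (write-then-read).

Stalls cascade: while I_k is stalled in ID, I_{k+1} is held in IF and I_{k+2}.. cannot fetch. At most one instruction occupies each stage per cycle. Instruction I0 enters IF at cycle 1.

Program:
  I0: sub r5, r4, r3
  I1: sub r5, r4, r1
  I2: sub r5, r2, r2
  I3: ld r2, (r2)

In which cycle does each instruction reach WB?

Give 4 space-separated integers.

I0 sub r5 <- r4,r3: IF@1 ID@2 stall=0 (-) EX@3 MEM@4 WB@5
I1 sub r5 <- r4,r1: IF@2 ID@3 stall=0 (-) EX@4 MEM@5 WB@6
I2 sub r5 <- r2,r2: IF@3 ID@4 stall=0 (-) EX@5 MEM@6 WB@7
I3 ld r2 <- r2: IF@4 ID@5 stall=0 (-) EX@6 MEM@7 WB@8

Answer: 5 6 7 8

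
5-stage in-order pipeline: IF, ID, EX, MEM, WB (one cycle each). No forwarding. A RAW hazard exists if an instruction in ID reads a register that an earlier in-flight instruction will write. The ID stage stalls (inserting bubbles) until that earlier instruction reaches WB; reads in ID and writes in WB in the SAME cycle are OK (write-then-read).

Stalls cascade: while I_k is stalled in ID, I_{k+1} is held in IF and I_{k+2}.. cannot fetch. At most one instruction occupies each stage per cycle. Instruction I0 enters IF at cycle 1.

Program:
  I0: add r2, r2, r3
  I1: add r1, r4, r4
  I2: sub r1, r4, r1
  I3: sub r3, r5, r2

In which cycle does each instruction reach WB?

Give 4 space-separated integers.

I0 add r2 <- r2,r3: IF@1 ID@2 stall=0 (-) EX@3 MEM@4 WB@5
I1 add r1 <- r4,r4: IF@2 ID@3 stall=0 (-) EX@4 MEM@5 WB@6
I2 sub r1 <- r4,r1: IF@3 ID@4 stall=2 (RAW on I1.r1 (WB@6)) EX@7 MEM@8 WB@9
I3 sub r3 <- r5,r2: IF@4 ID@7 stall=0 (-) EX@8 MEM@9 WB@10

Answer: 5 6 9 10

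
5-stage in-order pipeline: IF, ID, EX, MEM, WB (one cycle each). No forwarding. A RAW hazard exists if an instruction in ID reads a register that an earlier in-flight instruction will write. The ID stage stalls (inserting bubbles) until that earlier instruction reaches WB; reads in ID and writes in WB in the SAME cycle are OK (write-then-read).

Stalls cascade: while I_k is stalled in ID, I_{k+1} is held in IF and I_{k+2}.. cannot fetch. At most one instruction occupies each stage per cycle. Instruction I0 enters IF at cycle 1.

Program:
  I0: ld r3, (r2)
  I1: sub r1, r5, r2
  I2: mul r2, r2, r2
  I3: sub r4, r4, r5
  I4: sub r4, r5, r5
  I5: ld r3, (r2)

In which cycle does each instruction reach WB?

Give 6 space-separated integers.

Answer: 5 6 7 8 9 10

Derivation:
I0 ld r3 <- r2: IF@1 ID@2 stall=0 (-) EX@3 MEM@4 WB@5
I1 sub r1 <- r5,r2: IF@2 ID@3 stall=0 (-) EX@4 MEM@5 WB@6
I2 mul r2 <- r2,r2: IF@3 ID@4 stall=0 (-) EX@5 MEM@6 WB@7
I3 sub r4 <- r4,r5: IF@4 ID@5 stall=0 (-) EX@6 MEM@7 WB@8
I4 sub r4 <- r5,r5: IF@5 ID@6 stall=0 (-) EX@7 MEM@8 WB@9
I5 ld r3 <- r2: IF@6 ID@7 stall=0 (-) EX@8 MEM@9 WB@10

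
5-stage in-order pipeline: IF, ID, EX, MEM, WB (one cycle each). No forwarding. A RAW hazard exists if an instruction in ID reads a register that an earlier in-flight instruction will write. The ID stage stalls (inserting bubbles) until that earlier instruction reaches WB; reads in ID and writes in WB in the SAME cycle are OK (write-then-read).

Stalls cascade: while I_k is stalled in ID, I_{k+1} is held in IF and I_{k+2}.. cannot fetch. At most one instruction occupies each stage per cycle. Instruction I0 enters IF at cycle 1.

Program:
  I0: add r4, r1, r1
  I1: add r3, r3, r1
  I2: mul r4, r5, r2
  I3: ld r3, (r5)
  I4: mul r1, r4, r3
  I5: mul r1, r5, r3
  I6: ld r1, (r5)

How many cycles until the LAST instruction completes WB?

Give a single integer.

Answer: 13

Derivation:
I0 add r4 <- r1,r1: IF@1 ID@2 stall=0 (-) EX@3 MEM@4 WB@5
I1 add r3 <- r3,r1: IF@2 ID@3 stall=0 (-) EX@4 MEM@5 WB@6
I2 mul r4 <- r5,r2: IF@3 ID@4 stall=0 (-) EX@5 MEM@6 WB@7
I3 ld r3 <- r5: IF@4 ID@5 stall=0 (-) EX@6 MEM@7 WB@8
I4 mul r1 <- r4,r3: IF@5 ID@6 stall=2 (RAW on I3.r3 (WB@8)) EX@9 MEM@10 WB@11
I5 mul r1 <- r5,r3: IF@6 ID@9 stall=0 (-) EX@10 MEM@11 WB@12
I6 ld r1 <- r5: IF@9 ID@10 stall=0 (-) EX@11 MEM@12 WB@13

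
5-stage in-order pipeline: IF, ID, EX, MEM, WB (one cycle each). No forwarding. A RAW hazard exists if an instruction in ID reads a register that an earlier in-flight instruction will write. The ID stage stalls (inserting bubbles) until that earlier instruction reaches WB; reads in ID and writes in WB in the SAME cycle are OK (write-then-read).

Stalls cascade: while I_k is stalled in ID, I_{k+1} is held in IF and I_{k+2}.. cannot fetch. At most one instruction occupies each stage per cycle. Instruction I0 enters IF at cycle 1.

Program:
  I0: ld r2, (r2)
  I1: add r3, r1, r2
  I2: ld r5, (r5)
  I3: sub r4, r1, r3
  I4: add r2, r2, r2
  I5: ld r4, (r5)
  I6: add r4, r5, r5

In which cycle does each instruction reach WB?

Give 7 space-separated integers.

I0 ld r2 <- r2: IF@1 ID@2 stall=0 (-) EX@3 MEM@4 WB@5
I1 add r3 <- r1,r2: IF@2 ID@3 stall=2 (RAW on I0.r2 (WB@5)) EX@6 MEM@7 WB@8
I2 ld r5 <- r5: IF@3 ID@6 stall=0 (-) EX@7 MEM@8 WB@9
I3 sub r4 <- r1,r3: IF@6 ID@7 stall=1 (RAW on I1.r3 (WB@8)) EX@9 MEM@10 WB@11
I4 add r2 <- r2,r2: IF@7 ID@9 stall=0 (-) EX@10 MEM@11 WB@12
I5 ld r4 <- r5: IF@9 ID@10 stall=0 (-) EX@11 MEM@12 WB@13
I6 add r4 <- r5,r5: IF@10 ID@11 stall=0 (-) EX@12 MEM@13 WB@14

Answer: 5 8 9 11 12 13 14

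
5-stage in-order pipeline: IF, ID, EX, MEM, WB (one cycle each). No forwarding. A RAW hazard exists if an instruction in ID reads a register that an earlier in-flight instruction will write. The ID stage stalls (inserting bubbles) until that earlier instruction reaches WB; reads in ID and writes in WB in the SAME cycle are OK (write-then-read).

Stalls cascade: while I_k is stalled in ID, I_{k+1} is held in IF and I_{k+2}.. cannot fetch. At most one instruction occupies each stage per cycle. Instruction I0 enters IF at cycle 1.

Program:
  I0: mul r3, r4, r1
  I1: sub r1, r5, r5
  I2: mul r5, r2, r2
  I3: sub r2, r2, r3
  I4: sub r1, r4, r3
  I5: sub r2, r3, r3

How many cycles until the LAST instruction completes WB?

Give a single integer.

I0 mul r3 <- r4,r1: IF@1 ID@2 stall=0 (-) EX@3 MEM@4 WB@5
I1 sub r1 <- r5,r5: IF@2 ID@3 stall=0 (-) EX@4 MEM@5 WB@6
I2 mul r5 <- r2,r2: IF@3 ID@4 stall=0 (-) EX@5 MEM@6 WB@7
I3 sub r2 <- r2,r3: IF@4 ID@5 stall=0 (-) EX@6 MEM@7 WB@8
I4 sub r1 <- r4,r3: IF@5 ID@6 stall=0 (-) EX@7 MEM@8 WB@9
I5 sub r2 <- r3,r3: IF@6 ID@7 stall=0 (-) EX@8 MEM@9 WB@10

Answer: 10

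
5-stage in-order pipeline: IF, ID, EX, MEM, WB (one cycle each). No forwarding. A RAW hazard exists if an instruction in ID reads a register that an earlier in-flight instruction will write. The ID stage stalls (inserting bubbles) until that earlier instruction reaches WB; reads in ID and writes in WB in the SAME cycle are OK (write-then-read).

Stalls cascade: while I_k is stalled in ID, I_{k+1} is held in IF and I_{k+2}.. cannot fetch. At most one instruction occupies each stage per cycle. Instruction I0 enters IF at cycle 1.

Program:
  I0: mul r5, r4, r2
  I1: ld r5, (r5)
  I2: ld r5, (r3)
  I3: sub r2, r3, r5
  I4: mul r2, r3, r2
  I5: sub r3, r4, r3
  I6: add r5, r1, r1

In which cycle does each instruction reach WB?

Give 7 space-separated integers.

I0 mul r5 <- r4,r2: IF@1 ID@2 stall=0 (-) EX@3 MEM@4 WB@5
I1 ld r5 <- r5: IF@2 ID@3 stall=2 (RAW on I0.r5 (WB@5)) EX@6 MEM@7 WB@8
I2 ld r5 <- r3: IF@3 ID@6 stall=0 (-) EX@7 MEM@8 WB@9
I3 sub r2 <- r3,r5: IF@6 ID@7 stall=2 (RAW on I2.r5 (WB@9)) EX@10 MEM@11 WB@12
I4 mul r2 <- r3,r2: IF@7 ID@10 stall=2 (RAW on I3.r2 (WB@12)) EX@13 MEM@14 WB@15
I5 sub r3 <- r4,r3: IF@10 ID@13 stall=0 (-) EX@14 MEM@15 WB@16
I6 add r5 <- r1,r1: IF@13 ID@14 stall=0 (-) EX@15 MEM@16 WB@17

Answer: 5 8 9 12 15 16 17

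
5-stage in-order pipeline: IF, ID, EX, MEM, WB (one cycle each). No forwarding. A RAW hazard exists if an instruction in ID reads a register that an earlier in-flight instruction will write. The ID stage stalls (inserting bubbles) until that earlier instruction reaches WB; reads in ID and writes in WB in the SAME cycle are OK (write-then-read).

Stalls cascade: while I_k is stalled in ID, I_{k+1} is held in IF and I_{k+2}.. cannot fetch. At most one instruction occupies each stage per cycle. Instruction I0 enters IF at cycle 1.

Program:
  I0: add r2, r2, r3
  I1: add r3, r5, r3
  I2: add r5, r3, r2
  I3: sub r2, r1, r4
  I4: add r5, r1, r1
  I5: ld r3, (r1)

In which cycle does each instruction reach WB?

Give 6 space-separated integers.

I0 add r2 <- r2,r3: IF@1 ID@2 stall=0 (-) EX@3 MEM@4 WB@5
I1 add r3 <- r5,r3: IF@2 ID@3 stall=0 (-) EX@4 MEM@5 WB@6
I2 add r5 <- r3,r2: IF@3 ID@4 stall=2 (RAW on I1.r3 (WB@6)) EX@7 MEM@8 WB@9
I3 sub r2 <- r1,r4: IF@4 ID@7 stall=0 (-) EX@8 MEM@9 WB@10
I4 add r5 <- r1,r1: IF@7 ID@8 stall=0 (-) EX@9 MEM@10 WB@11
I5 ld r3 <- r1: IF@8 ID@9 stall=0 (-) EX@10 MEM@11 WB@12

Answer: 5 6 9 10 11 12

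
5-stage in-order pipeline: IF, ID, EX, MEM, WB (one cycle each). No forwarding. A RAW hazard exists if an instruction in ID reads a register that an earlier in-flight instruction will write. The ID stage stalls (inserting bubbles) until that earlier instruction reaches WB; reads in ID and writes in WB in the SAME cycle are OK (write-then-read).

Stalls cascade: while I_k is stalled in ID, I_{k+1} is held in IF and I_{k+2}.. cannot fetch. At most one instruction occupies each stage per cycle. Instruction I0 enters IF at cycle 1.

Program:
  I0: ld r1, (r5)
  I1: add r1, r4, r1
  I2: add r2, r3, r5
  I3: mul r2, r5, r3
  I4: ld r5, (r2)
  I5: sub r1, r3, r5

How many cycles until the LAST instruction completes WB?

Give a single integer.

I0 ld r1 <- r5: IF@1 ID@2 stall=0 (-) EX@3 MEM@4 WB@5
I1 add r1 <- r4,r1: IF@2 ID@3 stall=2 (RAW on I0.r1 (WB@5)) EX@6 MEM@7 WB@8
I2 add r2 <- r3,r5: IF@3 ID@6 stall=0 (-) EX@7 MEM@8 WB@9
I3 mul r2 <- r5,r3: IF@6 ID@7 stall=0 (-) EX@8 MEM@9 WB@10
I4 ld r5 <- r2: IF@7 ID@8 stall=2 (RAW on I3.r2 (WB@10)) EX@11 MEM@12 WB@13
I5 sub r1 <- r3,r5: IF@8 ID@11 stall=2 (RAW on I4.r5 (WB@13)) EX@14 MEM@15 WB@16

Answer: 16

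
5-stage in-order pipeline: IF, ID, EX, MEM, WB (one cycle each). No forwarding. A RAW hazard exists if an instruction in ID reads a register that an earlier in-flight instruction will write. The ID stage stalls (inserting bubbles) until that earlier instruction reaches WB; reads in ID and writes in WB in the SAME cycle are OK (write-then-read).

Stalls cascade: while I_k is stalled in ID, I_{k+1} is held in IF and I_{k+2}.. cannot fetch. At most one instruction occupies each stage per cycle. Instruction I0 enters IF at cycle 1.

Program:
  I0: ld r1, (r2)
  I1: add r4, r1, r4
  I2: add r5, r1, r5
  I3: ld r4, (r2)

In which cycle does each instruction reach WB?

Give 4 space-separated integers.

I0 ld r1 <- r2: IF@1 ID@2 stall=0 (-) EX@3 MEM@4 WB@5
I1 add r4 <- r1,r4: IF@2 ID@3 stall=2 (RAW on I0.r1 (WB@5)) EX@6 MEM@7 WB@8
I2 add r5 <- r1,r5: IF@3 ID@6 stall=0 (-) EX@7 MEM@8 WB@9
I3 ld r4 <- r2: IF@6 ID@7 stall=0 (-) EX@8 MEM@9 WB@10

Answer: 5 8 9 10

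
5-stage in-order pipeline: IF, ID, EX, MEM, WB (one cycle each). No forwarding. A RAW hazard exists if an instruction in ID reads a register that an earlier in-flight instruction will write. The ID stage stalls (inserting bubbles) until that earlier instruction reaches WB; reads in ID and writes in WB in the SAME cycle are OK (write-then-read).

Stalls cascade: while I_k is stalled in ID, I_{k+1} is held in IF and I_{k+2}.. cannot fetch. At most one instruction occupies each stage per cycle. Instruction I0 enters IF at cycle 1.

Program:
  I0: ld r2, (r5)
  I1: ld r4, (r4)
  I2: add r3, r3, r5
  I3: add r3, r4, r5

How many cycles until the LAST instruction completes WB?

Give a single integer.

Answer: 9

Derivation:
I0 ld r2 <- r5: IF@1 ID@2 stall=0 (-) EX@3 MEM@4 WB@5
I1 ld r4 <- r4: IF@2 ID@3 stall=0 (-) EX@4 MEM@5 WB@6
I2 add r3 <- r3,r5: IF@3 ID@4 stall=0 (-) EX@5 MEM@6 WB@7
I3 add r3 <- r4,r5: IF@4 ID@5 stall=1 (RAW on I1.r4 (WB@6)) EX@7 MEM@8 WB@9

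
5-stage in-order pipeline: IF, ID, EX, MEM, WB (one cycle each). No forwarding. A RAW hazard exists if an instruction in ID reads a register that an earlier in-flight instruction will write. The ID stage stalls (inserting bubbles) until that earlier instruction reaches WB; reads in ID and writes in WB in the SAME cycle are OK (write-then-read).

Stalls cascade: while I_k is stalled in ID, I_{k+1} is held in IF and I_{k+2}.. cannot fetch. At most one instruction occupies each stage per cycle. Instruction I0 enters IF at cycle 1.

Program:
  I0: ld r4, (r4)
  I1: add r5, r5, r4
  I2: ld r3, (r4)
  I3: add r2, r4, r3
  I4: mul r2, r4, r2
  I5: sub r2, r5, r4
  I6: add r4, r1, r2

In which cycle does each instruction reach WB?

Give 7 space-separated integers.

Answer: 5 8 9 12 15 16 19

Derivation:
I0 ld r4 <- r4: IF@1 ID@2 stall=0 (-) EX@3 MEM@4 WB@5
I1 add r5 <- r5,r4: IF@2 ID@3 stall=2 (RAW on I0.r4 (WB@5)) EX@6 MEM@7 WB@8
I2 ld r3 <- r4: IF@3 ID@6 stall=0 (-) EX@7 MEM@8 WB@9
I3 add r2 <- r4,r3: IF@6 ID@7 stall=2 (RAW on I2.r3 (WB@9)) EX@10 MEM@11 WB@12
I4 mul r2 <- r4,r2: IF@7 ID@10 stall=2 (RAW on I3.r2 (WB@12)) EX@13 MEM@14 WB@15
I5 sub r2 <- r5,r4: IF@10 ID@13 stall=0 (-) EX@14 MEM@15 WB@16
I6 add r4 <- r1,r2: IF@13 ID@14 stall=2 (RAW on I5.r2 (WB@16)) EX@17 MEM@18 WB@19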